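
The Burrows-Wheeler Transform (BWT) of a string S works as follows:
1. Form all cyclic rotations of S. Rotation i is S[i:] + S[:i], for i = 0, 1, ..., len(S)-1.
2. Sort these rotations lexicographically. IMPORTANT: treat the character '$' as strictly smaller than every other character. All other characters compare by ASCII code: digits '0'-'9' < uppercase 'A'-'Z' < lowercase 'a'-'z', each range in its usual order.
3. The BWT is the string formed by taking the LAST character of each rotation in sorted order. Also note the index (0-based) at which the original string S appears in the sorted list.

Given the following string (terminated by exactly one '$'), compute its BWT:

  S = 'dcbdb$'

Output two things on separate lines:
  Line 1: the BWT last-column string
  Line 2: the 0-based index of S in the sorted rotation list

Answer: bdcdb$
5

Derivation:
All 6 rotations (rotation i = S[i:]+S[:i]):
  rot[0] = dcbdb$
  rot[1] = cbdb$d
  rot[2] = bdb$dc
  rot[3] = db$dcb
  rot[4] = b$dcbd
  rot[5] = $dcbdb
Sorted (with $ < everything):
  sorted[0] = $dcbdb  (last char: 'b')
  sorted[1] = b$dcbd  (last char: 'd')
  sorted[2] = bdb$dc  (last char: 'c')
  sorted[3] = cbdb$d  (last char: 'd')
  sorted[4] = db$dcb  (last char: 'b')
  sorted[5] = dcbdb$  (last char: '$')
Last column: bdcdb$
Original string S is at sorted index 5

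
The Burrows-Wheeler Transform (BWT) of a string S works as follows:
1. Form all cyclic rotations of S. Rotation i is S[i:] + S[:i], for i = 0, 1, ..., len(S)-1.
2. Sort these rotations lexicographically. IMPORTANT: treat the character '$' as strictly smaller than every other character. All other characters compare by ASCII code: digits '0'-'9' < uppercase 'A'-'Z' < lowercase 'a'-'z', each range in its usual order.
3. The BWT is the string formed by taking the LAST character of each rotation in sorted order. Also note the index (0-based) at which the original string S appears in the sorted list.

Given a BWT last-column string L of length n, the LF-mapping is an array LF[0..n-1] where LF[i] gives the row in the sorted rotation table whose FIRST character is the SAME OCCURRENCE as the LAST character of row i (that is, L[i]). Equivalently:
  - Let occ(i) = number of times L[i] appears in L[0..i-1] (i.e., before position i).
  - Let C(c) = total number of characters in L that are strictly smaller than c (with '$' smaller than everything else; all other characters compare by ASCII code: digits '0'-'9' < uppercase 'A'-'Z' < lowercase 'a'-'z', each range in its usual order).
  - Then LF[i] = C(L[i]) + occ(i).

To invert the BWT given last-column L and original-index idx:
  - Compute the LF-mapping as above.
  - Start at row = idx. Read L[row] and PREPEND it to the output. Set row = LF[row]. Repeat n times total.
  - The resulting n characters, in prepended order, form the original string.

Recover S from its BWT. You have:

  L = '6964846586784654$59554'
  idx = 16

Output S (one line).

Answer: 759446449858466556586$

Derivation:
LF mapping: 11 20 12 1 17 2 13 6 18 14 16 19 3 15 7 4 0 8 21 9 10 5
Walk LF starting at row 16, prepending L[row]:
  step 1: row=16, L[16]='$', prepend. Next row=LF[16]=0
  step 2: row=0, L[0]='6', prepend. Next row=LF[0]=11
  step 3: row=11, L[11]='8', prepend. Next row=LF[11]=19
  step 4: row=19, L[19]='5', prepend. Next row=LF[19]=9
  step 5: row=9, L[9]='6', prepend. Next row=LF[9]=14
  step 6: row=14, L[14]='5', prepend. Next row=LF[14]=7
  step 7: row=7, L[7]='5', prepend. Next row=LF[7]=6
  step 8: row=6, L[6]='6', prepend. Next row=LF[6]=13
  step 9: row=13, L[13]='6', prepend. Next row=LF[13]=15
  step 10: row=15, L[15]='4', prepend. Next row=LF[15]=4
  step 11: row=4, L[4]='8', prepend. Next row=LF[4]=17
  step 12: row=17, L[17]='5', prepend. Next row=LF[17]=8
  step 13: row=8, L[8]='8', prepend. Next row=LF[8]=18
  step 14: row=18, L[18]='9', prepend. Next row=LF[18]=21
  step 15: row=21, L[21]='4', prepend. Next row=LF[21]=5
  step 16: row=5, L[5]='4', prepend. Next row=LF[5]=2
  step 17: row=2, L[2]='6', prepend. Next row=LF[2]=12
  step 18: row=12, L[12]='4', prepend. Next row=LF[12]=3
  step 19: row=3, L[3]='4', prepend. Next row=LF[3]=1
  step 20: row=1, L[1]='9', prepend. Next row=LF[1]=20
  step 21: row=20, L[20]='5', prepend. Next row=LF[20]=10
  step 22: row=10, L[10]='7', prepend. Next row=LF[10]=16
Reversed output: 759446449858466556586$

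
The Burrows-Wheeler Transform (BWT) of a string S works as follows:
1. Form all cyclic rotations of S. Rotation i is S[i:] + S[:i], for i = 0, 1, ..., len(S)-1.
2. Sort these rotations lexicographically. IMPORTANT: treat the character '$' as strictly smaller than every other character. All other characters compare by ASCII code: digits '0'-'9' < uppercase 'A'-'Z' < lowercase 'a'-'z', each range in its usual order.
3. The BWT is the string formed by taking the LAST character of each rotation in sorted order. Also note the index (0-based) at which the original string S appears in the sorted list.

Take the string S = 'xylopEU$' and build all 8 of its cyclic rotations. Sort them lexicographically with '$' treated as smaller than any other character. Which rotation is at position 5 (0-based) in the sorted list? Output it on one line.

Answer: pEU$xylo

Derivation:
All 8 rotations (rotation i = S[i:]+S[:i]):
  rot[0] = xylopEU$
  rot[1] = ylopEU$x
  rot[2] = lopEU$xy
  rot[3] = opEU$xyl
  rot[4] = pEU$xylo
  rot[5] = EU$xylop
  rot[6] = U$xylopE
  rot[7] = $xylopEU
Sorted (with $ < everything):
  sorted[0] = $xylopEU
  sorted[1] = EU$xylop
  sorted[2] = U$xylopE
  sorted[3] = lopEU$xy
  sorted[4] = opEU$xyl
  sorted[5] = pEU$xylo
  sorted[6] = xylopEU$
  sorted[7] = ylopEU$x
sorted[5] = pEU$xylo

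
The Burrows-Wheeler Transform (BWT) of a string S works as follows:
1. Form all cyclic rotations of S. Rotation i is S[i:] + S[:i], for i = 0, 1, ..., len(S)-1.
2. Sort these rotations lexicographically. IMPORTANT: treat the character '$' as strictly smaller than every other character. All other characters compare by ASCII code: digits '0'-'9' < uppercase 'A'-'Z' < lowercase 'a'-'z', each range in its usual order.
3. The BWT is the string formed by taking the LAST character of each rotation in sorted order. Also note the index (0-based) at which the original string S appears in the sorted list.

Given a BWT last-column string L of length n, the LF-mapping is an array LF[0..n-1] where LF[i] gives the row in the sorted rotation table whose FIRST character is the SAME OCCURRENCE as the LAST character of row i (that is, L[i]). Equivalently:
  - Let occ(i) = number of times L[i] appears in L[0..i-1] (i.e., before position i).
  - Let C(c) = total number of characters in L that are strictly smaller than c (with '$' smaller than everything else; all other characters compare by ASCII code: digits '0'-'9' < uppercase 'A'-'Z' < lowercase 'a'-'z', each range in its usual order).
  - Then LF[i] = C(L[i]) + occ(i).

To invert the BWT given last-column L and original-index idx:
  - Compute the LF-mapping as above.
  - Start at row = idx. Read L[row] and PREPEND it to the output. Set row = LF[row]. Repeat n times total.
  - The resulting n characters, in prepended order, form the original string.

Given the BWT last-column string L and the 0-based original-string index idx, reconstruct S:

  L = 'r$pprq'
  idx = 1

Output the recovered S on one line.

LF mapping: 4 0 1 2 5 3
Walk LF starting at row 1, prepending L[row]:
  step 1: row=1, L[1]='$', prepend. Next row=LF[1]=0
  step 2: row=0, L[0]='r', prepend. Next row=LF[0]=4
  step 3: row=4, L[4]='r', prepend. Next row=LF[4]=5
  step 4: row=5, L[5]='q', prepend. Next row=LF[5]=3
  step 5: row=3, L[3]='p', prepend. Next row=LF[3]=2
  step 6: row=2, L[2]='p', prepend. Next row=LF[2]=1
Reversed output: ppqrr$

Answer: ppqrr$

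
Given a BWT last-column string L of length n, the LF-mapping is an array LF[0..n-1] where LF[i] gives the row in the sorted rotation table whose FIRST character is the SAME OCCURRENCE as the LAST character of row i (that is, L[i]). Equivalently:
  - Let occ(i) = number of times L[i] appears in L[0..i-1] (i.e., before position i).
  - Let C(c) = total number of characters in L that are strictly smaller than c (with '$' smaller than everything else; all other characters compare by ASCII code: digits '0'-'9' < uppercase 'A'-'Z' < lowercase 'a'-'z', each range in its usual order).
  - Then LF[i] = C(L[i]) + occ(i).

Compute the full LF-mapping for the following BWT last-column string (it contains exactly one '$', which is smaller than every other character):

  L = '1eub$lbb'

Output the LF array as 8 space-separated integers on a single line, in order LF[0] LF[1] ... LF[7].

Char counts: '$':1, '1':1, 'b':3, 'e':1, 'l':1, 'u':1
C (first-col start): C('$')=0, C('1')=1, C('b')=2, C('e')=5, C('l')=6, C('u')=7
L[0]='1': occ=0, LF[0]=C('1')+0=1+0=1
L[1]='e': occ=0, LF[1]=C('e')+0=5+0=5
L[2]='u': occ=0, LF[2]=C('u')+0=7+0=7
L[3]='b': occ=0, LF[3]=C('b')+0=2+0=2
L[4]='$': occ=0, LF[4]=C('$')+0=0+0=0
L[5]='l': occ=0, LF[5]=C('l')+0=6+0=6
L[6]='b': occ=1, LF[6]=C('b')+1=2+1=3
L[7]='b': occ=2, LF[7]=C('b')+2=2+2=4

Answer: 1 5 7 2 0 6 3 4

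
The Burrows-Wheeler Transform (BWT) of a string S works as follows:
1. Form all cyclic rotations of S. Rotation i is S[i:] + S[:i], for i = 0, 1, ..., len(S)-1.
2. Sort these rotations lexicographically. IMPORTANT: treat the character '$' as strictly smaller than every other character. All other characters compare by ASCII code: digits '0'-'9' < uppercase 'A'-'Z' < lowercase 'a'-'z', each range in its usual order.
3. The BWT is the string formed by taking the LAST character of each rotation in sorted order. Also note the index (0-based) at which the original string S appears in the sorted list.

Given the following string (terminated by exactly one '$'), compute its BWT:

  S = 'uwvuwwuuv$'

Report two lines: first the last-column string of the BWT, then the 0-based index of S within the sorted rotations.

Answer: vwu$vuwwuu
3

Derivation:
All 10 rotations (rotation i = S[i:]+S[:i]):
  rot[0] = uwvuwwuuv$
  rot[1] = wvuwwuuv$u
  rot[2] = vuwwuuv$uw
  rot[3] = uwwuuv$uwv
  rot[4] = wwuuv$uwvu
  rot[5] = wuuv$uwvuw
  rot[6] = uuv$uwvuww
  rot[7] = uv$uwvuwwu
  rot[8] = v$uwvuwwuu
  rot[9] = $uwvuwwuuv
Sorted (with $ < everything):
  sorted[0] = $uwvuwwuuv  (last char: 'v')
  sorted[1] = uuv$uwvuww  (last char: 'w')
  sorted[2] = uv$uwvuwwu  (last char: 'u')
  sorted[3] = uwvuwwuuv$  (last char: '$')
  sorted[4] = uwwuuv$uwv  (last char: 'v')
  sorted[5] = v$uwvuwwuu  (last char: 'u')
  sorted[6] = vuwwuuv$uw  (last char: 'w')
  sorted[7] = wuuv$uwvuw  (last char: 'w')
  sorted[8] = wvuwwuuv$u  (last char: 'u')
  sorted[9] = wwuuv$uwvu  (last char: 'u')
Last column: vwu$vuwwuu
Original string S is at sorted index 3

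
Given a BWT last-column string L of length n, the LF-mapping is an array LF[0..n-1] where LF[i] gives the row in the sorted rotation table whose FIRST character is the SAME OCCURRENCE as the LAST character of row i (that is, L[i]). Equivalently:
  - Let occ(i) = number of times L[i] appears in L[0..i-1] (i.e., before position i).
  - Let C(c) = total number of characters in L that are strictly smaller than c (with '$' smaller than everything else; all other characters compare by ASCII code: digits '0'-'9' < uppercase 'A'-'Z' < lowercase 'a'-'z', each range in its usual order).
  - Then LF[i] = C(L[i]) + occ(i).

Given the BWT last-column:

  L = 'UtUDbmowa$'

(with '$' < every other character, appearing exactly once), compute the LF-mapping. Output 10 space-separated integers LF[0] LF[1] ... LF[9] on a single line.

Answer: 2 8 3 1 5 6 7 9 4 0

Derivation:
Char counts: '$':1, 'D':1, 'U':2, 'a':1, 'b':1, 'm':1, 'o':1, 't':1, 'w':1
C (first-col start): C('$')=0, C('D')=1, C('U')=2, C('a')=4, C('b')=5, C('m')=6, C('o')=7, C('t')=8, C('w')=9
L[0]='U': occ=0, LF[0]=C('U')+0=2+0=2
L[1]='t': occ=0, LF[1]=C('t')+0=8+0=8
L[2]='U': occ=1, LF[2]=C('U')+1=2+1=3
L[3]='D': occ=0, LF[3]=C('D')+0=1+0=1
L[4]='b': occ=0, LF[4]=C('b')+0=5+0=5
L[5]='m': occ=0, LF[5]=C('m')+0=6+0=6
L[6]='o': occ=0, LF[6]=C('o')+0=7+0=7
L[7]='w': occ=0, LF[7]=C('w')+0=9+0=9
L[8]='a': occ=0, LF[8]=C('a')+0=4+0=4
L[9]='$': occ=0, LF[9]=C('$')+0=0+0=0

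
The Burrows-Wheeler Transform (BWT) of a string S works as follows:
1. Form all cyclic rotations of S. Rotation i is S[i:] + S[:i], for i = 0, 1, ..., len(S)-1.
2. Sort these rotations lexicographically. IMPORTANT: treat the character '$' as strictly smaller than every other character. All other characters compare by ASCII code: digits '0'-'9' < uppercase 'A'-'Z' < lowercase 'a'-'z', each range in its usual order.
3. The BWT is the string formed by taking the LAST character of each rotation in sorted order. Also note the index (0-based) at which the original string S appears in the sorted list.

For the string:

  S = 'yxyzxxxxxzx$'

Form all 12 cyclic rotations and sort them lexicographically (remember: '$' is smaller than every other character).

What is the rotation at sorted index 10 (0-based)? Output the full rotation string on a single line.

Answer: zx$yxyzxxxxx

Derivation:
All 12 rotations (rotation i = S[i:]+S[:i]):
  rot[0] = yxyzxxxxxzx$
  rot[1] = xyzxxxxxzx$y
  rot[2] = yzxxxxxzx$yx
  rot[3] = zxxxxxzx$yxy
  rot[4] = xxxxxzx$yxyz
  rot[5] = xxxxzx$yxyzx
  rot[6] = xxxzx$yxyzxx
  rot[7] = xxzx$yxyzxxx
  rot[8] = xzx$yxyzxxxx
  rot[9] = zx$yxyzxxxxx
  rot[10] = x$yxyzxxxxxz
  rot[11] = $yxyzxxxxxzx
Sorted (with $ < everything):
  sorted[0] = $yxyzxxxxxzx
  sorted[1] = x$yxyzxxxxxz
  sorted[2] = xxxxxzx$yxyz
  sorted[3] = xxxxzx$yxyzx
  sorted[4] = xxxzx$yxyzxx
  sorted[5] = xxzx$yxyzxxx
  sorted[6] = xyzxxxxxzx$y
  sorted[7] = xzx$yxyzxxxx
  sorted[8] = yxyzxxxxxzx$
  sorted[9] = yzxxxxxzx$yx
  sorted[10] = zx$yxyzxxxxx
  sorted[11] = zxxxxxzx$yxy
sorted[10] = zx$yxyzxxxxx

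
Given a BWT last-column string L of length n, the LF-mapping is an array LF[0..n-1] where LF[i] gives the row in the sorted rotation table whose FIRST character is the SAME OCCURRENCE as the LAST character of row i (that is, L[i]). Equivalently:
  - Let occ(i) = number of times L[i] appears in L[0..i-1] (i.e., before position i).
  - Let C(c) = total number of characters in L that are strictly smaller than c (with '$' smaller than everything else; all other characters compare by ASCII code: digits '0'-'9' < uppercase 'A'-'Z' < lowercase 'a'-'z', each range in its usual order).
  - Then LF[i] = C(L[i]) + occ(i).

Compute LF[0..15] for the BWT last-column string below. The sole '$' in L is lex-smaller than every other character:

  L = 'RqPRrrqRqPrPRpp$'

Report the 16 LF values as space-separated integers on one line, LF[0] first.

Answer: 4 10 1 5 13 14 11 6 12 2 15 3 7 8 9 0

Derivation:
Char counts: '$':1, 'P':3, 'R':4, 'p':2, 'q':3, 'r':3
C (first-col start): C('$')=0, C('P')=1, C('R')=4, C('p')=8, C('q')=10, C('r')=13
L[0]='R': occ=0, LF[0]=C('R')+0=4+0=4
L[1]='q': occ=0, LF[1]=C('q')+0=10+0=10
L[2]='P': occ=0, LF[2]=C('P')+0=1+0=1
L[3]='R': occ=1, LF[3]=C('R')+1=4+1=5
L[4]='r': occ=0, LF[4]=C('r')+0=13+0=13
L[5]='r': occ=1, LF[5]=C('r')+1=13+1=14
L[6]='q': occ=1, LF[6]=C('q')+1=10+1=11
L[7]='R': occ=2, LF[7]=C('R')+2=4+2=6
L[8]='q': occ=2, LF[8]=C('q')+2=10+2=12
L[9]='P': occ=1, LF[9]=C('P')+1=1+1=2
L[10]='r': occ=2, LF[10]=C('r')+2=13+2=15
L[11]='P': occ=2, LF[11]=C('P')+2=1+2=3
L[12]='R': occ=3, LF[12]=C('R')+3=4+3=7
L[13]='p': occ=0, LF[13]=C('p')+0=8+0=8
L[14]='p': occ=1, LF[14]=C('p')+1=8+1=9
L[15]='$': occ=0, LF[15]=C('$')+0=0+0=0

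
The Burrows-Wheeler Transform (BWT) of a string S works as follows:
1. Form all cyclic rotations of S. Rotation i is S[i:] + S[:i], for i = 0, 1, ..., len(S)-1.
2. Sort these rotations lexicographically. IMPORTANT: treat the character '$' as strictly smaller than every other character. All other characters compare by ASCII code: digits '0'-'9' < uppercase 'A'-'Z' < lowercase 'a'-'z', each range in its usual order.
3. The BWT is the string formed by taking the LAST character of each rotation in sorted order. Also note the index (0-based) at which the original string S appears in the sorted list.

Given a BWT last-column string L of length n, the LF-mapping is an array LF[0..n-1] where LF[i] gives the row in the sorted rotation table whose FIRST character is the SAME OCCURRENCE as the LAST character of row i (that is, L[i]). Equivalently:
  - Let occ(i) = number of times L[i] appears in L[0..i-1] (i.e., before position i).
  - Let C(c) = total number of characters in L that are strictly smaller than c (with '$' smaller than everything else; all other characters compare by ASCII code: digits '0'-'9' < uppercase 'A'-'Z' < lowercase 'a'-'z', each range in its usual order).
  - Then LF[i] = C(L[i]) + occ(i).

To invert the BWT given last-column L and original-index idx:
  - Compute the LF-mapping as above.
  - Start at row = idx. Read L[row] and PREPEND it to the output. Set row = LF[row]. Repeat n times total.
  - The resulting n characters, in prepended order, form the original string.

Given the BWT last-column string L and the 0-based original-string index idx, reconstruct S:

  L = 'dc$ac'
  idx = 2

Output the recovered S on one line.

LF mapping: 4 2 0 1 3
Walk LF starting at row 2, prepending L[row]:
  step 1: row=2, L[2]='$', prepend. Next row=LF[2]=0
  step 2: row=0, L[0]='d', prepend. Next row=LF[0]=4
  step 3: row=4, L[4]='c', prepend. Next row=LF[4]=3
  step 4: row=3, L[3]='a', prepend. Next row=LF[3]=1
  step 5: row=1, L[1]='c', prepend. Next row=LF[1]=2
Reversed output: cacd$

Answer: cacd$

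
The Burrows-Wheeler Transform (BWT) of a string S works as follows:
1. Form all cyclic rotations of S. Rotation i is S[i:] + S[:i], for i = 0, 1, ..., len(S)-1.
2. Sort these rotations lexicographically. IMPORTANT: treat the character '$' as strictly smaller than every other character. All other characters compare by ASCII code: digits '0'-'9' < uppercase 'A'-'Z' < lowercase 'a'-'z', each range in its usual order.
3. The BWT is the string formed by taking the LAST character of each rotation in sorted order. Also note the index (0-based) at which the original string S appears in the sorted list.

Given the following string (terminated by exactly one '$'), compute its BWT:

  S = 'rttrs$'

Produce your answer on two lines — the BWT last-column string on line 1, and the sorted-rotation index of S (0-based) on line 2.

Answer: st$rtr
2

Derivation:
All 6 rotations (rotation i = S[i:]+S[:i]):
  rot[0] = rttrs$
  rot[1] = ttrs$r
  rot[2] = trs$rt
  rot[3] = rs$rtt
  rot[4] = s$rttr
  rot[5] = $rttrs
Sorted (with $ < everything):
  sorted[0] = $rttrs  (last char: 's')
  sorted[1] = rs$rtt  (last char: 't')
  sorted[2] = rttrs$  (last char: '$')
  sorted[3] = s$rttr  (last char: 'r')
  sorted[4] = trs$rt  (last char: 't')
  sorted[5] = ttrs$r  (last char: 'r')
Last column: st$rtr
Original string S is at sorted index 2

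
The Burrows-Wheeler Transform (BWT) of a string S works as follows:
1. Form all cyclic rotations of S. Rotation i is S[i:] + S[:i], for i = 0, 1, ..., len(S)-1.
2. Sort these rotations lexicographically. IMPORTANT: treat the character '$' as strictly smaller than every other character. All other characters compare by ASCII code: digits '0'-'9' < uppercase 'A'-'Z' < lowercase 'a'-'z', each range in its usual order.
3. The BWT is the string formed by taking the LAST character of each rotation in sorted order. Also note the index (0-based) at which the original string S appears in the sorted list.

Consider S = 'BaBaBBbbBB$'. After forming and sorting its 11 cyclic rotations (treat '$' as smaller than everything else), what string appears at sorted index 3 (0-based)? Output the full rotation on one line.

Answer: BBbbBB$BaBa

Derivation:
All 11 rotations (rotation i = S[i:]+S[:i]):
  rot[0] = BaBaBBbbBB$
  rot[1] = aBaBBbbBB$B
  rot[2] = BaBBbbBB$Ba
  rot[3] = aBBbbBB$BaB
  rot[4] = BBbbBB$BaBa
  rot[5] = BbbBB$BaBaB
  rot[6] = bbBB$BaBaBB
  rot[7] = bBB$BaBaBBb
  rot[8] = BB$BaBaBBbb
  rot[9] = B$BaBaBBbbB
  rot[10] = $BaBaBBbbBB
Sorted (with $ < everything):
  sorted[0] = $BaBaBBbbBB
  sorted[1] = B$BaBaBBbbB
  sorted[2] = BB$BaBaBBbb
  sorted[3] = BBbbBB$BaBa
  sorted[4] = BaBBbbBB$Ba
  sorted[5] = BaBaBBbbBB$
  sorted[6] = BbbBB$BaBaB
  sorted[7] = aBBbbBB$BaB
  sorted[8] = aBaBBbbBB$B
  sorted[9] = bBB$BaBaBBb
  sorted[10] = bbBB$BaBaBB
sorted[3] = BBbbBB$BaBa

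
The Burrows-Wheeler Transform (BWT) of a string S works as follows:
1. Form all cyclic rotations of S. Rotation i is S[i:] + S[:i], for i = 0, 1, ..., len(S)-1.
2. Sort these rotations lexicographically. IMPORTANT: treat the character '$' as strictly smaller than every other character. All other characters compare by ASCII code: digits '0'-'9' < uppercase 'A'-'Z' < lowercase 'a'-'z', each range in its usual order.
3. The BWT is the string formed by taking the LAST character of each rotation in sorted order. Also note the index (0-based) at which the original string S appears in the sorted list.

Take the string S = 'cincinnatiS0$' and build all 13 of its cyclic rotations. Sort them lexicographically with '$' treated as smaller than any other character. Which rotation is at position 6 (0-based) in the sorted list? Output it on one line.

All 13 rotations (rotation i = S[i:]+S[:i]):
  rot[0] = cincinnatiS0$
  rot[1] = incinnatiS0$c
  rot[2] = ncinnatiS0$ci
  rot[3] = cinnatiS0$cin
  rot[4] = innatiS0$cinc
  rot[5] = nnatiS0$cinci
  rot[6] = natiS0$cincin
  rot[7] = atiS0$cincinn
  rot[8] = tiS0$cincinna
  rot[9] = iS0$cincinnat
  rot[10] = S0$cincinnati
  rot[11] = 0$cincinnatiS
  rot[12] = $cincinnatiS0
Sorted (with $ < everything):
  sorted[0] = $cincinnatiS0
  sorted[1] = 0$cincinnatiS
  sorted[2] = S0$cincinnati
  sorted[3] = atiS0$cincinn
  sorted[4] = cincinnatiS0$
  sorted[5] = cinnatiS0$cin
  sorted[6] = iS0$cincinnat
  sorted[7] = incinnatiS0$c
  sorted[8] = innatiS0$cinc
  sorted[9] = natiS0$cincin
  sorted[10] = ncinnatiS0$ci
  sorted[11] = nnatiS0$cinci
  sorted[12] = tiS0$cincinna
sorted[6] = iS0$cincinnat

Answer: iS0$cincinnat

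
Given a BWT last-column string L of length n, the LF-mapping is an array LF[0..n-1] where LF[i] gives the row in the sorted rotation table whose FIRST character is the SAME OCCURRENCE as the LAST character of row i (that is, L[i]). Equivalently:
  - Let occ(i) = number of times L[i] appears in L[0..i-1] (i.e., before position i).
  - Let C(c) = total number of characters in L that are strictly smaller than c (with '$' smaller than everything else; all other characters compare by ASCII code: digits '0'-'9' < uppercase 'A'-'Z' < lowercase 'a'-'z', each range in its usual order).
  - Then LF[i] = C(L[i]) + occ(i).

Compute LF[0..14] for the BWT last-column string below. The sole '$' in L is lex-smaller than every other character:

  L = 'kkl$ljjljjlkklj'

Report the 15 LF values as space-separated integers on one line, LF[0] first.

Answer: 6 7 10 0 11 1 2 12 3 4 13 8 9 14 5

Derivation:
Char counts: '$':1, 'j':5, 'k':4, 'l':5
C (first-col start): C('$')=0, C('j')=1, C('k')=6, C('l')=10
L[0]='k': occ=0, LF[0]=C('k')+0=6+0=6
L[1]='k': occ=1, LF[1]=C('k')+1=6+1=7
L[2]='l': occ=0, LF[2]=C('l')+0=10+0=10
L[3]='$': occ=0, LF[3]=C('$')+0=0+0=0
L[4]='l': occ=1, LF[4]=C('l')+1=10+1=11
L[5]='j': occ=0, LF[5]=C('j')+0=1+0=1
L[6]='j': occ=1, LF[6]=C('j')+1=1+1=2
L[7]='l': occ=2, LF[7]=C('l')+2=10+2=12
L[8]='j': occ=2, LF[8]=C('j')+2=1+2=3
L[9]='j': occ=3, LF[9]=C('j')+3=1+3=4
L[10]='l': occ=3, LF[10]=C('l')+3=10+3=13
L[11]='k': occ=2, LF[11]=C('k')+2=6+2=8
L[12]='k': occ=3, LF[12]=C('k')+3=6+3=9
L[13]='l': occ=4, LF[13]=C('l')+4=10+4=14
L[14]='j': occ=4, LF[14]=C('j')+4=1+4=5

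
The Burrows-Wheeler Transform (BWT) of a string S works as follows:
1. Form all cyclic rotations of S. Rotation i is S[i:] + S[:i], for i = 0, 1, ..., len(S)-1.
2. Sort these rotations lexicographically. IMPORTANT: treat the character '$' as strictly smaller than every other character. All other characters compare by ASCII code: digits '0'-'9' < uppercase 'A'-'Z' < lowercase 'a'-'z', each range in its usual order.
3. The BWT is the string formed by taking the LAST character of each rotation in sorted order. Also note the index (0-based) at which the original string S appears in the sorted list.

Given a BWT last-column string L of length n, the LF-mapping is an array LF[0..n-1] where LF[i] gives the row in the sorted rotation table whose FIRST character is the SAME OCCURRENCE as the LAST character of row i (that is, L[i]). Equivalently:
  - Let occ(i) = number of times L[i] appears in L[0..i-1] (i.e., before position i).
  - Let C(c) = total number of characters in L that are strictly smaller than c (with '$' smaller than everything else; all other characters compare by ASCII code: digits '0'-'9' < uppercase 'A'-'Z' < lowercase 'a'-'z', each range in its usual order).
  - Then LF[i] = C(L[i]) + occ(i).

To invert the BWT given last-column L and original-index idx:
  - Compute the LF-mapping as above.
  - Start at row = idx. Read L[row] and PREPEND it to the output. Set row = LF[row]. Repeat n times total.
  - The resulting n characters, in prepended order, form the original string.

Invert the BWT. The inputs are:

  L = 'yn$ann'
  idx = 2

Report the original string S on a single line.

LF mapping: 5 2 0 1 3 4
Walk LF starting at row 2, prepending L[row]:
  step 1: row=2, L[2]='$', prepend. Next row=LF[2]=0
  step 2: row=0, L[0]='y', prepend. Next row=LF[0]=5
  step 3: row=5, L[5]='n', prepend. Next row=LF[5]=4
  step 4: row=4, L[4]='n', prepend. Next row=LF[4]=3
  step 5: row=3, L[3]='a', prepend. Next row=LF[3]=1
  step 6: row=1, L[1]='n', prepend. Next row=LF[1]=2
Reversed output: nanny$

Answer: nanny$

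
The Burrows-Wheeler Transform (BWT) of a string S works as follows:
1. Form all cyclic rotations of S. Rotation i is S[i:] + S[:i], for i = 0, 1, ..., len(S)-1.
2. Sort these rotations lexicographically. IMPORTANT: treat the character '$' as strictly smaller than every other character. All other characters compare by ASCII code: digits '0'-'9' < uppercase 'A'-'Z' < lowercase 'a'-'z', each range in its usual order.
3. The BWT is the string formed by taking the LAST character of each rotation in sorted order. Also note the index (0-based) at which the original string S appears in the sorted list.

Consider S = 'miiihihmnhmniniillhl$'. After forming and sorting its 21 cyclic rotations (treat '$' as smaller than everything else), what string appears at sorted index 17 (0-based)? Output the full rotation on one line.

All 21 rotations (rotation i = S[i:]+S[:i]):
  rot[0] = miiihihmnhmniniillhl$
  rot[1] = iiihihmnhmniniillhl$m
  rot[2] = iihihmnhmniniillhl$mi
  rot[3] = ihihmnhmniniillhl$mii
  rot[4] = hihmnhmniniillhl$miii
  rot[5] = ihmnhmniniillhl$miiih
  rot[6] = hmnhmniniillhl$miiihi
  rot[7] = mnhmniniillhl$miiihih
  rot[8] = nhmniniillhl$miiihihm
  rot[9] = hmniniillhl$miiihihmn
  rot[10] = mniniillhl$miiihihmnh
  rot[11] = niniillhl$miiihihmnhm
  rot[12] = iniillhl$miiihihmnhmn
  rot[13] = niillhl$miiihihmnhmni
  rot[14] = iillhl$miiihihmnhmnin
  rot[15] = illhl$miiihihmnhmnini
  rot[16] = llhl$miiihihmnhmninii
  rot[17] = lhl$miiihihmnhmniniil
  rot[18] = hl$miiihihmnhmniniill
  rot[19] = l$miiihihmnhmniniillh
  rot[20] = $miiihihmnhmniniillhl
Sorted (with $ < everything):
  sorted[0] = $miiihihmnhmniniillhl
  sorted[1] = hihmnhmniniillhl$miii
  sorted[2] = hl$miiihihmnhmniniill
  sorted[3] = hmnhmniniillhl$miiihi
  sorted[4] = hmniniillhl$miiihihmn
  sorted[5] = ihihmnhmniniillhl$mii
  sorted[6] = ihmnhmniniillhl$miiih
  sorted[7] = iihihmnhmniniillhl$mi
  sorted[8] = iiihihmnhmniniillhl$m
  sorted[9] = iillhl$miiihihmnhmnin
  sorted[10] = illhl$miiihihmnhmnini
  sorted[11] = iniillhl$miiihihmnhmn
  sorted[12] = l$miiihihmnhmniniillh
  sorted[13] = lhl$miiihihmnhmniniil
  sorted[14] = llhl$miiihihmnhmninii
  sorted[15] = miiihihmnhmniniillhl$
  sorted[16] = mnhmniniillhl$miiihih
  sorted[17] = mniniillhl$miiihihmnh
  sorted[18] = nhmniniillhl$miiihihm
  sorted[19] = niillhl$miiihihmnhmni
  sorted[20] = niniillhl$miiihihmnhm
sorted[17] = mniniillhl$miiihihmnh

Answer: mniniillhl$miiihihmnh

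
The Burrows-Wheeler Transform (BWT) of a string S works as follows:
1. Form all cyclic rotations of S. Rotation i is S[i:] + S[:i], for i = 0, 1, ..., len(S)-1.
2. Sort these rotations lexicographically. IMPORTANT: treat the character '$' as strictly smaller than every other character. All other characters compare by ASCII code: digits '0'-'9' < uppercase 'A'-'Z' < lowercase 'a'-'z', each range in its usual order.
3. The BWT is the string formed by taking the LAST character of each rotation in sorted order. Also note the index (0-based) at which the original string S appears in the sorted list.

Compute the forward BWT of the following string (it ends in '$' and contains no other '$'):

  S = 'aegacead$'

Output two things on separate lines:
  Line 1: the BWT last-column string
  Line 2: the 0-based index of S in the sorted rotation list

All 9 rotations (rotation i = S[i:]+S[:i]):
  rot[0] = aegacead$
  rot[1] = egacead$a
  rot[2] = gacead$ae
  rot[3] = acead$aeg
  rot[4] = cead$aega
  rot[5] = ead$aegac
  rot[6] = ad$aegace
  rot[7] = d$aegacea
  rot[8] = $aegacead
Sorted (with $ < everything):
  sorted[0] = $aegacead  (last char: 'd')
  sorted[1] = acead$aeg  (last char: 'g')
  sorted[2] = ad$aegace  (last char: 'e')
  sorted[3] = aegacead$  (last char: '$')
  sorted[4] = cead$aega  (last char: 'a')
  sorted[5] = d$aegacea  (last char: 'a')
  sorted[6] = ead$aegac  (last char: 'c')
  sorted[7] = egacead$a  (last char: 'a')
  sorted[8] = gacead$ae  (last char: 'e')
Last column: dge$aacae
Original string S is at sorted index 3

Answer: dge$aacae
3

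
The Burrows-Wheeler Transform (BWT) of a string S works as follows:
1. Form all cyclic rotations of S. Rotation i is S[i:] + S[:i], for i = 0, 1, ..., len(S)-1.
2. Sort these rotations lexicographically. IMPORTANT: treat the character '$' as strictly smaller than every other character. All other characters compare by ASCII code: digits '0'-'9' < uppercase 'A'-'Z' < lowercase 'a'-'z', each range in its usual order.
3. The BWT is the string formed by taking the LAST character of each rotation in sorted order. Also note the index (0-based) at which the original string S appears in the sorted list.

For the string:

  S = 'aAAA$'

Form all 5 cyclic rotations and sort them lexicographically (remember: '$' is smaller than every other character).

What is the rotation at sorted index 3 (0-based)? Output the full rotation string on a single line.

Answer: AAA$a

Derivation:
All 5 rotations (rotation i = S[i:]+S[:i]):
  rot[0] = aAAA$
  rot[1] = AAA$a
  rot[2] = AA$aA
  rot[3] = A$aAA
  rot[4] = $aAAA
Sorted (with $ < everything):
  sorted[0] = $aAAA
  sorted[1] = A$aAA
  sorted[2] = AA$aA
  sorted[3] = AAA$a
  sorted[4] = aAAA$
sorted[3] = AAA$a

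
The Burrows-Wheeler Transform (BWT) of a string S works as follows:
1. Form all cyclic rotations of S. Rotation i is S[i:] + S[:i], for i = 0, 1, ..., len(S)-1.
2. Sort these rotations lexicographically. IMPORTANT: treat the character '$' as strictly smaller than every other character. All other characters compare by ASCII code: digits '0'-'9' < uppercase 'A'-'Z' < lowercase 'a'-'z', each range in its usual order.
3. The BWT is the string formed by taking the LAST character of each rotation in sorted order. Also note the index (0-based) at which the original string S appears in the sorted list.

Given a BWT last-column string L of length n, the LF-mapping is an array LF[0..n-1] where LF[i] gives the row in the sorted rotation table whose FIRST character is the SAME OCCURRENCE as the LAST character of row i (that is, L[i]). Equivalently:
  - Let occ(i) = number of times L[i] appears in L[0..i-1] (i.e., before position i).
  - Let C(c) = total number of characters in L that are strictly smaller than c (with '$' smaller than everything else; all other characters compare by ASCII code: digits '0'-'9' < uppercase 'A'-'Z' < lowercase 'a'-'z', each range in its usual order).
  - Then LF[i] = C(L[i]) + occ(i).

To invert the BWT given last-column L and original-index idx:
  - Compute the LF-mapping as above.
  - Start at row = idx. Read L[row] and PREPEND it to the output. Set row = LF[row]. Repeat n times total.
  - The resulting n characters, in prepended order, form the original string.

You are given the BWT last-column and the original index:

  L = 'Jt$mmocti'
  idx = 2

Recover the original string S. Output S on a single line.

Answer: committJ$

Derivation:
LF mapping: 1 7 0 4 5 6 2 8 3
Walk LF starting at row 2, prepending L[row]:
  step 1: row=2, L[2]='$', prepend. Next row=LF[2]=0
  step 2: row=0, L[0]='J', prepend. Next row=LF[0]=1
  step 3: row=1, L[1]='t', prepend. Next row=LF[1]=7
  step 4: row=7, L[7]='t', prepend. Next row=LF[7]=8
  step 5: row=8, L[8]='i', prepend. Next row=LF[8]=3
  step 6: row=3, L[3]='m', prepend. Next row=LF[3]=4
  step 7: row=4, L[4]='m', prepend. Next row=LF[4]=5
  step 8: row=5, L[5]='o', prepend. Next row=LF[5]=6
  step 9: row=6, L[6]='c', prepend. Next row=LF[6]=2
Reversed output: committJ$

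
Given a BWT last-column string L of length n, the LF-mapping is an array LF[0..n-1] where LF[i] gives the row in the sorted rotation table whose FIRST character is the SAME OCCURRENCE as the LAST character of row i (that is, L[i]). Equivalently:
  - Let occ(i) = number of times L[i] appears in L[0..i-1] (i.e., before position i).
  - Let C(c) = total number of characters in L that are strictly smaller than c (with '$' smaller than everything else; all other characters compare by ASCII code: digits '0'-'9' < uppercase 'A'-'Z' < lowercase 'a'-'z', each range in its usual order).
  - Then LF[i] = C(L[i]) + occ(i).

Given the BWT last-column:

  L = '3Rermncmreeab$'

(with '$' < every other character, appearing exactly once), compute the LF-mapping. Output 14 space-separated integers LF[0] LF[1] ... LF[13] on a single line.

Char counts: '$':1, '3':1, 'R':1, 'a':1, 'b':1, 'c':1, 'e':3, 'm':2, 'n':1, 'r':2
C (first-col start): C('$')=0, C('3')=1, C('R')=2, C('a')=3, C('b')=4, C('c')=5, C('e')=6, C('m')=9, C('n')=11, C('r')=12
L[0]='3': occ=0, LF[0]=C('3')+0=1+0=1
L[1]='R': occ=0, LF[1]=C('R')+0=2+0=2
L[2]='e': occ=0, LF[2]=C('e')+0=6+0=6
L[3]='r': occ=0, LF[3]=C('r')+0=12+0=12
L[4]='m': occ=0, LF[4]=C('m')+0=9+0=9
L[5]='n': occ=0, LF[5]=C('n')+0=11+0=11
L[6]='c': occ=0, LF[6]=C('c')+0=5+0=5
L[7]='m': occ=1, LF[7]=C('m')+1=9+1=10
L[8]='r': occ=1, LF[8]=C('r')+1=12+1=13
L[9]='e': occ=1, LF[9]=C('e')+1=6+1=7
L[10]='e': occ=2, LF[10]=C('e')+2=6+2=8
L[11]='a': occ=0, LF[11]=C('a')+0=3+0=3
L[12]='b': occ=0, LF[12]=C('b')+0=4+0=4
L[13]='$': occ=0, LF[13]=C('$')+0=0+0=0

Answer: 1 2 6 12 9 11 5 10 13 7 8 3 4 0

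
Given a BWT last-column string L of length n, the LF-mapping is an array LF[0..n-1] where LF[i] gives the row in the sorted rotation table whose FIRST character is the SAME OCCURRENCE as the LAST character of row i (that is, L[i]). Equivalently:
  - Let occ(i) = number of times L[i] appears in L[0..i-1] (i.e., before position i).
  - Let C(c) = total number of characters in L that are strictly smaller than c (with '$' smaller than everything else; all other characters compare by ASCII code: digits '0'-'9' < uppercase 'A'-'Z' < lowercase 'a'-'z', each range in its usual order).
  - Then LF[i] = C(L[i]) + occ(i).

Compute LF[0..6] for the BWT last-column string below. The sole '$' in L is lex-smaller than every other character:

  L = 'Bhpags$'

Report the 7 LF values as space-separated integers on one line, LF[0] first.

Char counts: '$':1, 'B':1, 'a':1, 'g':1, 'h':1, 'p':1, 's':1
C (first-col start): C('$')=0, C('B')=1, C('a')=2, C('g')=3, C('h')=4, C('p')=5, C('s')=6
L[0]='B': occ=0, LF[0]=C('B')+0=1+0=1
L[1]='h': occ=0, LF[1]=C('h')+0=4+0=4
L[2]='p': occ=0, LF[2]=C('p')+0=5+0=5
L[3]='a': occ=0, LF[3]=C('a')+0=2+0=2
L[4]='g': occ=0, LF[4]=C('g')+0=3+0=3
L[5]='s': occ=0, LF[5]=C('s')+0=6+0=6
L[6]='$': occ=0, LF[6]=C('$')+0=0+0=0

Answer: 1 4 5 2 3 6 0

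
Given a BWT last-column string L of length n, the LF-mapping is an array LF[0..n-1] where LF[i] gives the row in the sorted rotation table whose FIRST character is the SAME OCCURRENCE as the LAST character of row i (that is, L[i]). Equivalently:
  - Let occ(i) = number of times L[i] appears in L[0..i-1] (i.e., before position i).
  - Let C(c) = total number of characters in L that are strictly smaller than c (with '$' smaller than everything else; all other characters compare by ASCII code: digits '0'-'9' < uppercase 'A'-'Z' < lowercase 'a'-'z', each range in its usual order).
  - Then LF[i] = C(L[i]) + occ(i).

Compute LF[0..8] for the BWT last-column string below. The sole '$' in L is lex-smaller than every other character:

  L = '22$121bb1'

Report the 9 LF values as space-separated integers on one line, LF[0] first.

Char counts: '$':1, '1':3, '2':3, 'b':2
C (first-col start): C('$')=0, C('1')=1, C('2')=4, C('b')=7
L[0]='2': occ=0, LF[0]=C('2')+0=4+0=4
L[1]='2': occ=1, LF[1]=C('2')+1=4+1=5
L[2]='$': occ=0, LF[2]=C('$')+0=0+0=0
L[3]='1': occ=0, LF[3]=C('1')+0=1+0=1
L[4]='2': occ=2, LF[4]=C('2')+2=4+2=6
L[5]='1': occ=1, LF[5]=C('1')+1=1+1=2
L[6]='b': occ=0, LF[6]=C('b')+0=7+0=7
L[7]='b': occ=1, LF[7]=C('b')+1=7+1=8
L[8]='1': occ=2, LF[8]=C('1')+2=1+2=3

Answer: 4 5 0 1 6 2 7 8 3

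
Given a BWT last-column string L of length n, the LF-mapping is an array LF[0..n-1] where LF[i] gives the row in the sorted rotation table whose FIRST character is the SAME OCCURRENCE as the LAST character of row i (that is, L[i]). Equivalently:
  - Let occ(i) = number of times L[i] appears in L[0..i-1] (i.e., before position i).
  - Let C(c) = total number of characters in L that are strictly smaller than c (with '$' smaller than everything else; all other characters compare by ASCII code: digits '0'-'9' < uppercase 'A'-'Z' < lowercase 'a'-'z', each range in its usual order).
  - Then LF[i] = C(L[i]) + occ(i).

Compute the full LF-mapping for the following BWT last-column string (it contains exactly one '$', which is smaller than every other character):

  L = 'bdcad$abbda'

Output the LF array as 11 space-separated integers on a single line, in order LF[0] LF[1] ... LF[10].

Answer: 4 8 7 1 9 0 2 5 6 10 3

Derivation:
Char counts: '$':1, 'a':3, 'b':3, 'c':1, 'd':3
C (first-col start): C('$')=0, C('a')=1, C('b')=4, C('c')=7, C('d')=8
L[0]='b': occ=0, LF[0]=C('b')+0=4+0=4
L[1]='d': occ=0, LF[1]=C('d')+0=8+0=8
L[2]='c': occ=0, LF[2]=C('c')+0=7+0=7
L[3]='a': occ=0, LF[3]=C('a')+0=1+0=1
L[4]='d': occ=1, LF[4]=C('d')+1=8+1=9
L[5]='$': occ=0, LF[5]=C('$')+0=0+0=0
L[6]='a': occ=1, LF[6]=C('a')+1=1+1=2
L[7]='b': occ=1, LF[7]=C('b')+1=4+1=5
L[8]='b': occ=2, LF[8]=C('b')+2=4+2=6
L[9]='d': occ=2, LF[9]=C('d')+2=8+2=10
L[10]='a': occ=2, LF[10]=C('a')+2=1+2=3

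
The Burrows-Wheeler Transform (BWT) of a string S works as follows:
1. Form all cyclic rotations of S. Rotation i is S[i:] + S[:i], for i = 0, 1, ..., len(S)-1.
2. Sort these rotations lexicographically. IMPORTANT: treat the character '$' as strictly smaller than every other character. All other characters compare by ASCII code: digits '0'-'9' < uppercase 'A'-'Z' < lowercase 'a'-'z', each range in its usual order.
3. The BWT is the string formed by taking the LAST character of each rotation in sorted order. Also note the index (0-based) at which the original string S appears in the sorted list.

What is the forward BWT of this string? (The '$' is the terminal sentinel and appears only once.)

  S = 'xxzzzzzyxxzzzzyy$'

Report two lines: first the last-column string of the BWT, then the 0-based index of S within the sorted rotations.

All 17 rotations (rotation i = S[i:]+S[:i]):
  rot[0] = xxzzzzzyxxzzzzyy$
  rot[1] = xzzzzzyxxzzzzyy$x
  rot[2] = zzzzzyxxzzzzyy$xx
  rot[3] = zzzzyxxzzzzyy$xxz
  rot[4] = zzzyxxzzzzyy$xxzz
  rot[5] = zzyxxzzzzyy$xxzzz
  rot[6] = zyxxzzzzyy$xxzzzz
  rot[7] = yxxzzzzyy$xxzzzzz
  rot[8] = xxzzzzyy$xxzzzzzy
  rot[9] = xzzzzyy$xxzzzzzyx
  rot[10] = zzzzyy$xxzzzzzyxx
  rot[11] = zzzyy$xxzzzzzyxxz
  rot[12] = zzyy$xxzzzzzyxxzz
  rot[13] = zyy$xxzzzzzyxxzzz
  rot[14] = yy$xxzzzzzyxxzzzz
  rot[15] = y$xxzzzzzyxxzzzzy
  rot[16] = $xxzzzzzyxxzzzzyy
Sorted (with $ < everything):
  sorted[0] = $xxzzzzzyxxzzzzyy  (last char: 'y')
  sorted[1] = xxzzzzyy$xxzzzzzy  (last char: 'y')
  sorted[2] = xxzzzzzyxxzzzzyy$  (last char: '$')
  sorted[3] = xzzzzyy$xxzzzzzyx  (last char: 'x')
  sorted[4] = xzzzzzyxxzzzzyy$x  (last char: 'x')
  sorted[5] = y$xxzzzzzyxxzzzzy  (last char: 'y')
  sorted[6] = yxxzzzzyy$xxzzzzz  (last char: 'z')
  sorted[7] = yy$xxzzzzzyxxzzzz  (last char: 'z')
  sorted[8] = zyxxzzzzyy$xxzzzz  (last char: 'z')
  sorted[9] = zyy$xxzzzzzyxxzzz  (last char: 'z')
  sorted[10] = zzyxxzzzzyy$xxzzz  (last char: 'z')
  sorted[11] = zzyy$xxzzzzzyxxzz  (last char: 'z')
  sorted[12] = zzzyxxzzzzyy$xxzz  (last char: 'z')
  sorted[13] = zzzyy$xxzzzzzyxxz  (last char: 'z')
  sorted[14] = zzzzyxxzzzzyy$xxz  (last char: 'z')
  sorted[15] = zzzzyy$xxzzzzzyxx  (last char: 'x')
  sorted[16] = zzzzzyxxzzzzyy$xx  (last char: 'x')
Last column: yy$xxyzzzzzzzzzxx
Original string S is at sorted index 2

Answer: yy$xxyzzzzzzzzzxx
2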